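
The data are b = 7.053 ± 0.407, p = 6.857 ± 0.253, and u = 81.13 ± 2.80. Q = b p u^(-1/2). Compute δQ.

0.379

For a monomial Q ∝ b, p, u^(-1/2), fractional errors add in quadrature:
  (1·δb/b)² = (1×0.0577)² = 0.00333;  (1·δp/p)² = (1×0.0369)² = 0.00136;  (−½·δu/u)² = (-0.5×0.0345)² = 0.000298
δQ/Q = √(0.00499) = 0.0706
Q = 5.369, so δQ = 0.0706 × 5.369 = 0.379.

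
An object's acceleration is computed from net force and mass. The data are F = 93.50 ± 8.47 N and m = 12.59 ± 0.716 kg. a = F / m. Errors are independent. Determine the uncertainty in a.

Products/powers → add relative errors in quadrature, weighted by exponent:
  (1·δF/F)² = (1×0.0906)² = 0.00821;  (-1·δm/m)² = (-1×0.0569)² = 0.00323
δa/a = √(0.0114) = 0.107
a = 7.427 m/s^2, so δa = 0.107 × 7.427 = 0.794 m/s^2.

0.794 m/s^2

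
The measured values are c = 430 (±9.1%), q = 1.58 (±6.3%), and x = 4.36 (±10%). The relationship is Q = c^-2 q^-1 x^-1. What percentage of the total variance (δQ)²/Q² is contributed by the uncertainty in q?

(δQ/Q)² = (-2·δc/c)² + (-1·δq/q)² + (-1·δx/x)²
  c term: (-2×0.0910)² = 0.0331
  q term: (-1×0.0630)² = 0.00397
  x term: (-1×0.100)² = 0.0100
Total = 0.0471. Share from q = 0.00397/0.0471 = 0.0843.

8.43%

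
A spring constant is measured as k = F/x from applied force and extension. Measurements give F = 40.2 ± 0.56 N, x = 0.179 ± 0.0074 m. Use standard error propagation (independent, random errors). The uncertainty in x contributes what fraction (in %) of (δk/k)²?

89.8%

(δk/k)² = (1·δF/F)² + (-1·δx/x)²
  F term: (1×0.0139)² = 0.000194
  x term: (-1×0.0413)² = 0.00171
Total = 0.00190. Share from x = 0.00171/0.00190 = 0.898.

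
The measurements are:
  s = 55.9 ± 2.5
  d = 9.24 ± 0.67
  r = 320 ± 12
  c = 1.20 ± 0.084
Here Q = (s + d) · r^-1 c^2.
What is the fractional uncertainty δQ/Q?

0.150

Let u = s + d = 65.1. δu = √(δs² + δd²) = √(6.25 + 0.449) = 2.59, so δu/u = 0.0397.
Q is then a monomial in u, r, c:
δQ/Q = √((δu/u)² + (-1·δr/r)² + (2·δc/c)²) = √(0.00158 + 0.00141 + 0.0196) = 0.150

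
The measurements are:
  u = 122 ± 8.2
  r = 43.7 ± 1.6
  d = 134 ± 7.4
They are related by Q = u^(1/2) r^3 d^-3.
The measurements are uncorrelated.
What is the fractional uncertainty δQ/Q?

0.202

Products/powers → add relative errors in quadrature, weighted by exponent:
  (½·δu/u)² = (0.5×0.0672)² = 0.00113;  (3·δr/r)² = (3×0.0366)² = 0.0121;  (-3·δd/d)² = (-3×0.0552)² = 0.0274
δQ/Q = √(0.0406) = 0.202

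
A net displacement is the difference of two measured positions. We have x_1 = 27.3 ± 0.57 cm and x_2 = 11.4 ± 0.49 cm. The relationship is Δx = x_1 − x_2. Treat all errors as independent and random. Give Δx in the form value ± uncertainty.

Δx is a linear combination, so absolute uncertainties add in quadrature:
  (δx_1)² = 0.325;  (δx_2)² = 0.240
δΔx = √(0.565) = 0.752 cm
Δx = 15.9 cm.

15.9 ± 0.752 cm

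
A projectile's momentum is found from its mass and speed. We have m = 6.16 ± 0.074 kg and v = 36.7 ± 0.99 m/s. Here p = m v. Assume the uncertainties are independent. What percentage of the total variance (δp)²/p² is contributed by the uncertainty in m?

16.5%

(δp/p)² = (1·δm/m)² + (1·δv/v)²
  m term: (1×0.0120)² = 0.000144
  v term: (1×0.0270)² = 0.000728
Total = 0.000872. Share from m = 0.000144/0.000872 = 0.165.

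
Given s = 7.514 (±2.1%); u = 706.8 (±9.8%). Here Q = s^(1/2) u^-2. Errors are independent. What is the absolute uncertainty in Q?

Q is a product of powers, so relative uncertainties combine in quadrature:
  (½·δs/s)² = (0.5×0.0210)² = 0.000110;  (-2·δu/u)² = (-2×0.0980)² = 0.0384
δQ/Q = √(0.0385) = 0.196
Q = 5.487e-06, so δQ = 0.196 × 5.487e-06 = 1.08e-06.

1.08e-06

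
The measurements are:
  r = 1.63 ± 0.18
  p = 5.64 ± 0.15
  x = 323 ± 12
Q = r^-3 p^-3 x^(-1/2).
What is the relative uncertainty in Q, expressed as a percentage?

Relative error in a monomial: (δQ/Q)² = Σ (nᵢ · δxᵢ/xᵢ)².
  (-3·δr/r)² = (-3×0.110)² = 0.110;  (-3·δp/p)² = (-3×0.0266)² = 0.00637;  (−½·δx/x)² = (-0.5×0.0372)² = 0.000345
δQ/Q = √(0.116) = 0.341

34.1%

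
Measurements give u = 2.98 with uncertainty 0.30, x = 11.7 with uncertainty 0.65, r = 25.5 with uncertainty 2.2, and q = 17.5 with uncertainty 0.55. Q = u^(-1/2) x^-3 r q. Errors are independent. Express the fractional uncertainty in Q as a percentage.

Relative error in a monomial: (δQ/Q)² = Σ (nᵢ · δxᵢ/xᵢ)².
  (−½·δu/u)² = (-0.5×0.101)² = 0.00253;  (-3·δx/x)² = (-3×0.0556)² = 0.0278;  (1·δr/r)² = (1×0.0863)² = 0.00744;  (1·δq/q)² = (1×0.0314)² = 0.000988
δQ/Q = √(0.0387) = 0.197

19.7%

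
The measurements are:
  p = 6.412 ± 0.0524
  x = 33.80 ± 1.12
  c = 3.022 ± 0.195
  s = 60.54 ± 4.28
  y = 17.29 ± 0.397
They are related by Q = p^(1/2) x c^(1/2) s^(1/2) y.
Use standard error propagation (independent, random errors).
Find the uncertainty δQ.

Products/powers → add relative errors in quadrature, weighted by exponent:
  (½·δp/p)² = (0.5×0.00817)² = 1.67e-05;  (1·δx/x)² = (1×0.0331)² = 0.00110;  (½·δc/c)² = (0.5×0.0645)² = 0.00104;  (½·δs/s)² = (0.5×0.0707)² = 0.00125;  (1·δy/y)² = (1×0.0230)² = 0.000527
δQ/Q = √(0.00393) = 0.0627
Q = 20020, so δQ = 0.0627 × 20020 = 1260.

1260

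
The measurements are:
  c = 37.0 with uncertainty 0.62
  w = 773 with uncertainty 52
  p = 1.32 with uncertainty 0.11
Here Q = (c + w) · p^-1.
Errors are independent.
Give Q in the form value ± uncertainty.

Let u = c + w = 810. δu = √(δc² + δw²) = √(0.384 + 2700) = 52.0, so δu/u = 0.0642.
Q is then a monomial in u, p:
δQ/Q = √((δu/u)² + (-1·δp/p)²) = √(0.00412 + 0.00694) = 0.105
Q = 614, so δQ = 0.105 × 614 = 64.6.

614 ± 64.6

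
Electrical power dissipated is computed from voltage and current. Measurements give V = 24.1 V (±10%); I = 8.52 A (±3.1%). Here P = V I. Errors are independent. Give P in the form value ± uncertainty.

Since P is a product/quotient, work with relative uncertainties:
  (1·δV/V)² = (1×0.100)² = 0.0100;  (1·δI/I)² = (1×0.0310)² = 0.000961
δP/P = √(0.0110) = 0.105
P = 205 W, so δP = 0.105 × 205 = 21.5 W.

205 ± 21.5 W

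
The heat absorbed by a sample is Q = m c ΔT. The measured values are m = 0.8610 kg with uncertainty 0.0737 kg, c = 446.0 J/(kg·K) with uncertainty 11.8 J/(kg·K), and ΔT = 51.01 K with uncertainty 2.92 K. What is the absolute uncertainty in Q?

Relative error in a monomial: (δQ/Q)² = Σ (nᵢ · δxᵢ/xᵢ)².
  (1·δm/m)² = (1×0.0856)² = 0.00733;  (1·δc/c)² = (1×0.0265)² = 0.000700;  (1·δΔT/ΔT)² = (1×0.0572)² = 0.00328
δQ/Q = √(0.0113) = 0.106
Q = 19590 J, so δQ = 0.106 × 19590 = 2080 J.

2080 J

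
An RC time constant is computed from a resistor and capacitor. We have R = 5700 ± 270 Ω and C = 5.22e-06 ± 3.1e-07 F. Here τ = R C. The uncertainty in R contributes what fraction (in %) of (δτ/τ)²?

(δτ/τ)² = (1·δR/R)² + (1·δC/C)²
  R term: (1×0.0474)² = 0.00224
  C term: (1×0.0594)² = 0.00353
Total = 0.00577. Share from R = 0.00224/0.00577 = 0.389.

38.9%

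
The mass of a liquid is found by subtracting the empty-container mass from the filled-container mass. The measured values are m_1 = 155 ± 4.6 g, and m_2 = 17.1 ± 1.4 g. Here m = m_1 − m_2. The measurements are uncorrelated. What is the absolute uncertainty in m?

Each term contributes (cᵢ δxᵢ)² to (δm)²:
  (δm_1)² = 21.2;  (δm_2)² = 1.96
δm = √(23.1) = 4.81 g

4.81 g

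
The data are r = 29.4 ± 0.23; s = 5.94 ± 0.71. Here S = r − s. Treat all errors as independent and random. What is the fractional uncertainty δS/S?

Each term contributes (cᵢ δxᵢ)² to (δS)²:
  (δr)² = 0.0529;  (δs)² = 0.504
δS = √(0.557) = 0.746
S = 23.5, so δS/S = 0.746/23.5 = 0.0318.

0.0318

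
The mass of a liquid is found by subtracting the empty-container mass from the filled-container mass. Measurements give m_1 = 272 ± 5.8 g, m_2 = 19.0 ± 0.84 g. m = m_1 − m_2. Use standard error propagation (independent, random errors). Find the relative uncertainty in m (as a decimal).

For a sum/difference, combine absolute errors in quadrature:
  (δm_1)² = 33.6;  (δm_2)² = 0.706
δm = √(34.3) = 5.86 g
m = 253 g, so δm/m = 5.86/253 = 0.0232.

0.0232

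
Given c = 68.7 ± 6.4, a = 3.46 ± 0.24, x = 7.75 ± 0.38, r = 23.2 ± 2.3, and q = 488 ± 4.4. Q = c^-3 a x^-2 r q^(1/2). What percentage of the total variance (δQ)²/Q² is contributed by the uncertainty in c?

(δQ/Q)² = (-3·δc/c)² + (1·δa/a)² + (-2·δx/x)² + (1·δr/r)² + (½·δq/q)²
  c term: (-3×0.0932)² = 0.0781
  a term: (1×0.0694)² = 0.00481
  x term: (-2×0.0490)² = 0.00962
  r term: (1×0.0991)² = 0.00983
  q term: (0.5×0.00902)² = 2.03e-05
Total = 0.102. Share from c = 0.0781/0.102 = 0.763.

76.3%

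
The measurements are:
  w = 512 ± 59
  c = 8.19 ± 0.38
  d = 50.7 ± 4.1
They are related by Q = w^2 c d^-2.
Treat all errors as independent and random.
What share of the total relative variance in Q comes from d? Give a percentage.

(δQ/Q)² = (2·δw/w)² + (1·δc/c)² + (-2·δd/d)²
  w term: (2×0.115)² = 0.0531
  c term: (1×0.0464)² = 0.00215
  d term: (-2×0.0809)² = 0.0262
Total = 0.0814. Share from d = 0.0262/0.0814 = 0.321.

32.1%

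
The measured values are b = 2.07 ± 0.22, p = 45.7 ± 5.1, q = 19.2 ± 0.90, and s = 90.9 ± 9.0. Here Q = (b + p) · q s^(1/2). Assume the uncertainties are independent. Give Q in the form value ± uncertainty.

Let u = b + p = 47.8. δu = √(δb² + δp²) = √(0.0484 + 26.0) = 5.10, so δu/u = 0.107.
Q is then a monomial in u, q, s:
δQ/Q = √((δu/u)² + (1·δq/q)² + (½·δs/s)²) = √(0.0114 + 0.00220 + 0.00245) = 0.127
Q = 8740, so δQ = 0.127 × 8740 = 1110.

8740 ± 1110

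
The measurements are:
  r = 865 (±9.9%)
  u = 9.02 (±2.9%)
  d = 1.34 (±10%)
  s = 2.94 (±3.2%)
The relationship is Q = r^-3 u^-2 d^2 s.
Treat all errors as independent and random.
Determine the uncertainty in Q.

Q is a product of powers, so relative uncertainties combine in quadrature:
  (-3·δr/r)² = (-3×0.0990)² = 0.0882;  (-2·δu/u)² = (-2×0.0290)² = 0.00336;  (2·δd/d)² = (2×0.100)² = 0.0400;  (1·δs/s)² = (1×0.0320)² = 0.00102
δQ/Q = √(0.133) = 0.364
Q = 1e-10, so δQ = 0.364 × 1e-10 = 3.65e-11.

3.65e-11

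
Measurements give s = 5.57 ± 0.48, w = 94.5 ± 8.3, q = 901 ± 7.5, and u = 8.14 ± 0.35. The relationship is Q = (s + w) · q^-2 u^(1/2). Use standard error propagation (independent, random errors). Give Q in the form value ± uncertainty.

(3.52 ± 0.307) × 10^-4

Let h = s + w = 100. δh = √(δs² + δw²) = √(0.230 + 68.9) = 8.31, so δh/h = 0.0831.
Q is then a monomial in h, q, u:
δQ/Q = √((δh/h)² + (-2·δq/q)² + (½·δu/u)²) = √(0.00690 + 0.000277 + 0.000462) = 0.0874
Q = 0.000352, so δQ = 0.0874 × 0.000352 = 3.07e-05.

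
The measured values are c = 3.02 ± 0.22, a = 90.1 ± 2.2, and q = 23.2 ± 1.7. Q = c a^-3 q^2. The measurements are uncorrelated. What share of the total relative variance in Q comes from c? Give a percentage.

16.5%

(δQ/Q)² = (1·δc/c)² + (-3·δa/a)² + (2·δq/q)²
  c term: (1×0.0728)² = 0.00531
  a term: (-3×0.0244)² = 0.00537
  q term: (2×0.0733)² = 0.0215
Total = 0.0322. Share from c = 0.00531/0.0322 = 0.165.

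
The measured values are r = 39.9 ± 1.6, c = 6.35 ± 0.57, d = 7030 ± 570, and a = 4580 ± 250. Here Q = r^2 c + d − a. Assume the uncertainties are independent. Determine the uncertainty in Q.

1370

Let p = r^2·c = 10100. δp/p = √((2·δr/r)² + (1·δc/c)²) = √(0.00643 + 0.00806) = 0.120, so δp = 1220.
Q = p + d − a: δQ = √(δp² + δd² + δa²) = √(1.48e+06 + 3.25e+05 + 62500) = 1370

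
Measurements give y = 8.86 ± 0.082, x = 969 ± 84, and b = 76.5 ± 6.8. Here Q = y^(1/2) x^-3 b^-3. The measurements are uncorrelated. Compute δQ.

2.72e-15

Relative error in a monomial: (δQ/Q)² = Σ (nᵢ · δxᵢ/xᵢ)².
  (½·δy/y)² = (0.5×0.00926)² = 2.14e-05;  (-3·δx/x)² = (-3×0.0867)² = 0.0676;  (-3·δb/b)² = (-3×0.0889)² = 0.0711
δQ/Q = √(0.139) = 0.373
Q = 7.31e-15, so δQ = 0.373 × 7.31e-15 = 2.72e-15.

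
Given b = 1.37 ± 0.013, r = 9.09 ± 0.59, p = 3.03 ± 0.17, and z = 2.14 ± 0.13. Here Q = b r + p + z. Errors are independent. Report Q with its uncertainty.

Let w = b·r = 12.5. δw/w = √((1·δb/b)² + (1·δr/r)²) = √(9e-05 + 0.00421) = 0.0656, so δw = 0.817.
Q = w + p + z: δQ = √(δw² + δp² + δz²) = √(0.667 + 0.0289 + 0.0169) = 0.844
Q = 17.6.

17.6 ± 0.844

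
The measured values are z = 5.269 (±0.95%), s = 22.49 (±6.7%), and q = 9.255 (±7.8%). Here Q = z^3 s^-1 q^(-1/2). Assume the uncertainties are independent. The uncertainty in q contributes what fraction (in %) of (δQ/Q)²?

22.3%

(δQ/Q)² = (3·δz/z)² + (-1·δs/s)² + (−½·δq/q)²
  z term: (3×0.00950)² = 0.000812
  s term: (-1×0.0670)² = 0.00449
  q term: (-0.5×0.0780)² = 0.00152
Total = 0.00682. Share from q = 0.00152/0.00682 = 0.223.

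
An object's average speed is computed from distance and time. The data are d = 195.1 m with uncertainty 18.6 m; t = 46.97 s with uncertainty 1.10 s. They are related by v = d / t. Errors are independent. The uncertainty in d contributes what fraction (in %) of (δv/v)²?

(δv/v)² = (1·δd/d)² + (-1·δt/t)²
  d term: (1×0.0953)² = 0.00909
  t term: (-1×0.0234)² = 0.000548
Total = 0.00964. Share from d = 0.00909/0.00964 = 0.943.

94.3%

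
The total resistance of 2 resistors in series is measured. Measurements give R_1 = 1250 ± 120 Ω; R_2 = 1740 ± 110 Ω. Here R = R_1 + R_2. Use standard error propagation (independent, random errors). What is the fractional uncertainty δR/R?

For a sum/difference, combine absolute errors in quadrature:
  (δR_1)² = 14400;  (δR_2)² = 12100
δR = √(26500) = 163 Ω
R = 2990 Ω, so δR/R = 163/2990 = 0.0544.

0.0544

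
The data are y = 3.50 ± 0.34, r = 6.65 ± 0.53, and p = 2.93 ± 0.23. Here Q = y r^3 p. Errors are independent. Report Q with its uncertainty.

Q is a product of powers, so relative uncertainties combine in quadrature:
  (1·δy/y)² = (1×0.0971)² = 0.00944;  (3·δr/r)² = (3×0.0797)² = 0.0572;  (1·δp/p)² = (1×0.0785)² = 0.00616
δQ/Q = √(0.0728) = 0.270
Q = 3020, so δQ = 0.270 × 3020 = 814.

3020 ± 814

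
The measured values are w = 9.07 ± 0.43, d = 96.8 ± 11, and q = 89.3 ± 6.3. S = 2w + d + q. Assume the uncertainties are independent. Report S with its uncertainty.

Each term contributes (cᵢ δxᵢ)² to (δS)²:
  (2·δw)² = 0.740;  (δd)² = 121;  (δq)² = 39.7
δS = √(161) = 12.7
S = 204.

204 ± 12.7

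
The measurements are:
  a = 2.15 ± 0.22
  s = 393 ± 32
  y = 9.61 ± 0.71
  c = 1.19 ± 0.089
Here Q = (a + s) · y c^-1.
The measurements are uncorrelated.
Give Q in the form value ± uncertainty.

3190 ± 423

Let u = a + s = 395. δu = √(δa² + δs²) = √(0.0484 + 1020) = 32.0, so δu/u = 0.0810.
Q is then a monomial in u, y, c:
δQ/Q = √((δu/u)² + (1·δy/y)² + (-1·δc/c)²) = √(0.00656 + 0.00546 + 0.00559) = 0.133
Q = 3190, so δQ = 0.133 × 3190 = 423.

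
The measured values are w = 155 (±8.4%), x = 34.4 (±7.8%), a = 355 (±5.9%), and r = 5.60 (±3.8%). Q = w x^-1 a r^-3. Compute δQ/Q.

0.172

For a monomial Q ∝ w, x^-1, a, r^-3, fractional errors add in quadrature:
  (1·δw/w)² = (1×0.0840)² = 0.00706;  (-1·δx/x)² = (-1×0.0780)² = 0.00608;  (1·δa/a)² = (1×0.0590)² = 0.00348;  (-3·δr/r)² = (-3×0.0380)² = 0.0130
δQ/Q = √(0.0296) = 0.172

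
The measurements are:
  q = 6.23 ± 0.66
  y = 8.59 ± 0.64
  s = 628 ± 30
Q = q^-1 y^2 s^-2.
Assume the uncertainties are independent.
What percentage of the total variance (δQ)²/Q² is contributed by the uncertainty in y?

(δQ/Q)² = (-1·δq/q)² + (2·δy/y)² + (-2·δs/s)²
  q term: (-1×0.106)² = 0.0112
  y term: (2×0.0745)² = 0.0222
  s term: (-2×0.0478)² = 0.00913
Total = 0.0426. Share from y = 0.0222/0.0426 = 0.522.

52.2%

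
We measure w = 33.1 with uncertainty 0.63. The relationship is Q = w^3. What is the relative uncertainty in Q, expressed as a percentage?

5.71%

Relative error in a monomial: (δQ/Q)² = Σ (nᵢ · δxᵢ/xᵢ)².
  (3·δw/w)² = (3×0.0190)² = 0.00326
δQ/Q = √(0.00326) = 0.0571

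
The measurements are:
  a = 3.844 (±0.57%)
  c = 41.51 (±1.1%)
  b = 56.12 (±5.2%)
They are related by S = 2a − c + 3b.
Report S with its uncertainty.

Absolute uncertainties add in quadrature for a linear combination:
  (2·δa)² = 0.00192;  (δc)² = 0.208;  (3·δb)² = 76.6
δS = √(76.9) = 8.77
S = 134.5.

134.5 ± 8.77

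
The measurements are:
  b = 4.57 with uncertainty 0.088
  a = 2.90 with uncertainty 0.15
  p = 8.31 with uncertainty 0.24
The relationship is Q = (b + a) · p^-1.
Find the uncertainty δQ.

Let u = b + a = 7.47. δu = √(δb² + δa²) = √(0.00774 + 0.0225) = 0.174, so δu/u = 0.0233.
Q is then a monomial in u, p:
δQ/Q = √((δu/u)² + (-1·δp/p)²) = √(0.000542 + 0.000834) = 0.0371
Q = 0.899, so δQ = 0.0371 × 0.899 = 0.0333.

0.0333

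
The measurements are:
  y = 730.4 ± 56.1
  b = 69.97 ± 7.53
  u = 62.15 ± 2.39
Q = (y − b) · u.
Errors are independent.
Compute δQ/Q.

0.0939

Let w = y − b = 660.4. δw = √(δy² + δb²) = √(3150 + 56.7) = 56.6, so δw/w = 0.0857.
Q is then a monomial in w, u:
δQ/Q = √((δw/w)² + (1·δu/u)²) = √(0.00735 + 0.00148) = 0.0939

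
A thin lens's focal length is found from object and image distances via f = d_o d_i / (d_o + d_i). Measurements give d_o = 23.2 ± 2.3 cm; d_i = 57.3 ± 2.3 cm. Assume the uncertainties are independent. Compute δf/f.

0.0715

∂f/∂d_o = (d_i/(d_o+d_i))² = 0.507;  ∂f/∂d_i = (d_o/(d_o+d_i))² = 0.0831
δf = √((∂f/∂d_o · δd_o)² + (∂f/∂d_i · δd_i)²) = √(1.36 + 0.0365) = 1.18 cm
f = 16.5 cm, so δf/f = 1.18/16.5 = 0.0715.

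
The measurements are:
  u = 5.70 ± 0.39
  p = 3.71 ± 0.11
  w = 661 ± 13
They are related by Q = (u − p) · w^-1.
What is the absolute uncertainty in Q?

Let h = u − p = 1.99. δh = √(δu² + δp²) = √(0.152 + 0.0121) = 0.405, so δh/h = 0.204.
Q is then a monomial in h, w:
δQ/Q = √((δh/h)² + (-1·δw/w)²) = √(0.0415 + 0.000387) = 0.205
Q = 0.00301, so δQ = 0.205 × 0.00301 = 0.000616.

0.000616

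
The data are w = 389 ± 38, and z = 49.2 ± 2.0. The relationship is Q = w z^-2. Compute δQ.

Relative error in a monomial: (δQ/Q)² = Σ (nᵢ · δxᵢ/xᵢ)².
  (1·δw/w)² = (1×0.0977)² = 0.00954;  (-2·δz/z)² = (-2×0.0407)² = 0.00661
δQ/Q = √(0.0162) = 0.127
Q = 0.161, so δQ = 0.127 × 0.161 = 0.0204.

0.0204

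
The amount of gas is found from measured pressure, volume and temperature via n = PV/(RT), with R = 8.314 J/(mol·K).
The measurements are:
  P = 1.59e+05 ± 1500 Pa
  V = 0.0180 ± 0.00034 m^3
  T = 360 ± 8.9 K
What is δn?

0.0311 mol

Since n is a product/quotient, work with relative uncertainties:
  (1·δP/P)² = (1×0.00943)² = 8.9e-05;  (1·δV/V)² = (1×0.0189)² = 0.000357;  (-1·δT/T)² = (-1×0.0247)² = 0.000611
δn/n = √(0.00106) = 0.0325
n = 0.956 mol, so δn = 0.0325 × 0.956 = 0.0311 mol.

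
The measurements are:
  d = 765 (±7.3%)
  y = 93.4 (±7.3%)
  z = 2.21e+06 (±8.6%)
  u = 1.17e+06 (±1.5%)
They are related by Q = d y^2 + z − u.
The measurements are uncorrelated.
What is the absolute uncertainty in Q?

Let p = d·y^2 = 6.67e+06. δp/p = √((1·δd/d)² + (2·δy/y)²) = √(0.00533 + 0.0213) = 0.163, so δp = 1.09e+06.
Q = p + z − u: δQ = √(δp² + δz² + δu²) = √(1.19e+12 + 3.61e+10 + 3.08e+08) = 1.11e+06

1.11e+06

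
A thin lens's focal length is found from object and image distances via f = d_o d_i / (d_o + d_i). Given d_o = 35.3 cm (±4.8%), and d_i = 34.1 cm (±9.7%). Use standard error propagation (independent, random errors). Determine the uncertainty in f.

0.949 cm

∂f/∂d_o = (d_i/(d_o+d_i))² = 0.241;  ∂f/∂d_i = (d_o/(d_o+d_i))² = 0.259
δf = √((∂f/∂d_o · δd_o)² + (∂f/∂d_i · δd_i)²) = √(0.167 + 0.732) = 0.949 cm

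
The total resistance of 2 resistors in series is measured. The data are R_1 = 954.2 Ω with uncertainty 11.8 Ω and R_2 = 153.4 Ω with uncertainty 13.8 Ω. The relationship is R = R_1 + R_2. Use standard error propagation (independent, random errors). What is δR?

Sums and differences: (δR)² = Σ (cᵢ δxᵢ)².
  (δR_1)² = 139;  (δR_2)² = 190
δR = √(330) = 18.2 Ω

18.2 Ω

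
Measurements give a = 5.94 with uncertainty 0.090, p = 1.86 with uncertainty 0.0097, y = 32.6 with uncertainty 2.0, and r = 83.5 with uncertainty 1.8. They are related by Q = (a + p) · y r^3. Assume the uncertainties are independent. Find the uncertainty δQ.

Let u = a + p = 7.80. δu = √(δa² + δp²) = √(0.00810 + 9.41e-05) = 0.0905, so δu/u = 0.0116.
Q is then a monomial in u, y, r:
δQ/Q = √((δu/u)² + (1·δy/y)² + (3·δr/r)²) = √(0.000135 + 0.00376 + 0.00418) = 0.0899
Q = 1.48e+08, so δQ = 0.0899 × 1.48e+08 = 1.33e+07.

1.33e+07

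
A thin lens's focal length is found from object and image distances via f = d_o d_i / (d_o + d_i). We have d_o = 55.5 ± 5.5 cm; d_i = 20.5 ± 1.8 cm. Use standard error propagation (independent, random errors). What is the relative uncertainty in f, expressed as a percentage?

∂f/∂d_o = (d_i/(d_o+d_i))² = 0.0728;  ∂f/∂d_i = (d_o/(d_o+d_i))² = 0.533
δf = √((∂f/∂d_o · δd_o)² + (∂f/∂d_i · δd_i)²) = √(0.160 + 0.921) = 1.04 cm
f = 15.0 cm, so δf/f = 1.04/15.0 = 0.0695.

6.95%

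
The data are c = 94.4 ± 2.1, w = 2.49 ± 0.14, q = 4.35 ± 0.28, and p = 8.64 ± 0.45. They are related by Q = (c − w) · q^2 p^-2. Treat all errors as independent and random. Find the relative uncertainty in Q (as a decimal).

0.167

Let u = c − w = 91.9. δu = √(δc² + δw²) = √(4.41 + 0.0196) = 2.10, so δu/u = 0.0229.
Q is then a monomial in u, q, p:
δQ/Q = √((δu/u)² + (2·δq/q)² + (-2·δp/p)²) = √(0.000524 + 0.0166 + 0.0109) = 0.167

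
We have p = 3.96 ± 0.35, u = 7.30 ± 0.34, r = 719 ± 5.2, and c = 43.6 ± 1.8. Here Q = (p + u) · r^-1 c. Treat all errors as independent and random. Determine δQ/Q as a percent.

6.03%

Let w = p + u = 11.3. δw = √(δp² + δu²) = √(0.122 + 0.116) = 0.488, so δw/w = 0.0433.
Q is then a monomial in w, r, c:
δQ/Q = √((δw/w)² + (-1·δr/r)² + (1·δc/c)²) = √(0.00188 + 5.23e-05 + 0.00170) = 0.0603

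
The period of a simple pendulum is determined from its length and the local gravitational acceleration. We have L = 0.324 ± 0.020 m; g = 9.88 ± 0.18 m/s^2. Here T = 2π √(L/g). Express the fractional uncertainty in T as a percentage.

Relative error in a monomial: (δT/T)² = Σ (nᵢ · δxᵢ/xᵢ)².
  (½·δL/L)² = (0.5×0.0617)² = 0.000953;  (−½·δg/g)² = (-0.5×0.0182)² = 8.3e-05
δT/T = √(0.00104) = 0.0322

3.22%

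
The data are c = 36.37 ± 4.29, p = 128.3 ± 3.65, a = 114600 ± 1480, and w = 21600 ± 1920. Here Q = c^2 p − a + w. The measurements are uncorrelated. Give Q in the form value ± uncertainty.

76710 ± 40400

Let h = c^2·p = 169700. δh/h = √((2·δc/c)² + (1·δp/p)²) = √(0.0557 + 0.000809) = 0.238, so δh = 40300.
Q = h − a + w: δQ = √(δh² + δa² + δw²) = √(1.63e+09 + 2.19e+06 + 3.69e+06) = 40400
Q = 76710.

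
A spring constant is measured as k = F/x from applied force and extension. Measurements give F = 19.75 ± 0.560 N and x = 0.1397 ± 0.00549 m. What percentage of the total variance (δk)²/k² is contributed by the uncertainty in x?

65.8%

(δk/k)² = (1·δF/F)² + (-1·δx/x)²
  F term: (1×0.0284)² = 0.000804
  x term: (-1×0.0393)² = 0.00154
Total = 0.00235. Share from x = 0.00154/0.00235 = 0.658.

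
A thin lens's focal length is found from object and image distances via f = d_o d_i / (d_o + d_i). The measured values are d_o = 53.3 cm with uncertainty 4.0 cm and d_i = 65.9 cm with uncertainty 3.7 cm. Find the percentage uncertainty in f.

∂f/∂d_o = (d_i/(d_o+d_i))² = 0.306;  ∂f/∂d_i = (d_o/(d_o+d_i))² = 0.200
δf = √((∂f/∂d_o · δd_o)² + (∂f/∂d_i · δd_i)²) = √(1.49 + 0.547) = 1.43 cm
f = 29.5 cm, so δf/f = 1.43/29.5 = 0.0485.

4.85%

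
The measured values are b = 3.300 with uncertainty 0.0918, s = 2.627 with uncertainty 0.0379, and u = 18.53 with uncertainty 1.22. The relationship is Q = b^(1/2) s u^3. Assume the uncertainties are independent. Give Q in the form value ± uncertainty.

Each factor contributes (exponent × relative error)² to (δQ/Q)²:
  (½·δb/b)² = (0.5×0.0278)² = 0.000193;  (1·δs/s)² = (1×0.0144)² = 0.000208;  (3·δu/u)² = (3×0.0658)² = 0.0390
δQ/Q = √(0.0394) = 0.199
Q = 30360, so δQ = 0.199 × 30360 = 6030.

30360 ± 6030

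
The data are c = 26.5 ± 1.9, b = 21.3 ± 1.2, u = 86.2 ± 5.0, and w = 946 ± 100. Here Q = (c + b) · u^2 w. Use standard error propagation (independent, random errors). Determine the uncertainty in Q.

5.5e+07

Let h = c + b = 47.8. δh = √(δc² + δb²) = √(3.61 + 1.44) = 2.25, so δh/h = 0.0470.
Q is then a monomial in h, u, w:
δQ/Q = √((δh/h)² + (2·δu/u)² + (1·δw/w)²) = √(0.00221 + 0.0135 + 0.0112) = 0.164
Q = 3.36e+08, so δQ = 0.164 × 3.36e+08 = 5.5e+07.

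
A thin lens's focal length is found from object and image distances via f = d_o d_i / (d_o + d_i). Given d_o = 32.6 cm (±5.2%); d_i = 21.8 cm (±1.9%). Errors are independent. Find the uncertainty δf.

∂f/∂d_o = (d_i/(d_o+d_i))² = 0.161;  ∂f/∂d_i = (d_o/(d_o+d_i))² = 0.359
δf = √((∂f/∂d_o · δd_o)² + (∂f/∂d_i · δd_i)²) = √(0.0741 + 0.0221) = 0.310 cm

0.310 cm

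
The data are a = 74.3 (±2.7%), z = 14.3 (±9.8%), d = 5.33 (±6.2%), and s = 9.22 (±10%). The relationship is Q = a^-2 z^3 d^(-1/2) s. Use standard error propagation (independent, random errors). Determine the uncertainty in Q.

Since Q is a product/quotient, work with relative uncertainties:
  (-2·δa/a)² = (-2×0.0270)² = 0.00292;  (3·δz/z)² = (3×0.0980)² = 0.0864;  (−½·δd/d)² = (-0.5×0.0620)² = 0.000961;  (1·δs/s)² = (1×0.100)² = 0.0100
δQ/Q = √(0.100) = 0.317
Q = 2.12, so δQ = 0.317 × 2.12 = 0.670.

0.670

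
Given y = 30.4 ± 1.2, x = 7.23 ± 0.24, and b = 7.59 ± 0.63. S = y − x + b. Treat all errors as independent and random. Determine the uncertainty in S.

Each term contributes (cᵢ δxᵢ)² to (δS)²:
  (δy)² = 1.44;  (δx)² = 0.0576;  (δb)² = 0.397
δS = √(1.89) = 1.38

1.38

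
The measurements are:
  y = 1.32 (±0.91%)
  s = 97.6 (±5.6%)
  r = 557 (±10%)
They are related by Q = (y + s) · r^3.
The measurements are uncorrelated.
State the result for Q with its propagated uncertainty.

Let u = y + s = 98.9. δu = √(δy² + δs²) = √(0.000144 + 29.9) = 5.47, so δu/u = 0.0553.
Q is then a monomial in u, r:
δQ/Q = √((δu/u)² + (3·δr/r)²) = √(0.00305 + 0.0900) = 0.305
Q = 1.71e+10, so δQ = 0.305 × 1.71e+10 = 5.21e+09.

(1.71 ± 0.521) × 10^10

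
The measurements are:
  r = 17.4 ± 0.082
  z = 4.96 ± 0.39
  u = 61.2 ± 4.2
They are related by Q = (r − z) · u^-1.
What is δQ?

Let w = r − z = 12.4. δw = √(δr² + δz²) = √(0.00672 + 0.152) = 0.399, so δw/w = 0.0320.
Q is then a monomial in w, u:
δQ/Q = √((δw/w)² + (-1·δu/u)²) = √(0.00103 + 0.00471) = 0.0757
Q = 0.203, so δQ = 0.0757 × 0.203 = 0.0154.

0.0154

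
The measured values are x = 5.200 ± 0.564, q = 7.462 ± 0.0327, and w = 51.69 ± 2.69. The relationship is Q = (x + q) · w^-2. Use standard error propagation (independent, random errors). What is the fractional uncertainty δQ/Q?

0.113

Let u = x + q = 12.66. δu = √(δx² + δq²) = √(0.318 + 0.00107) = 0.565, so δu/u = 0.0446.
Q is then a monomial in u, w:
δQ/Q = √((δu/u)² + (-2·δw/w)²) = √(0.00199 + 0.0108) = 0.113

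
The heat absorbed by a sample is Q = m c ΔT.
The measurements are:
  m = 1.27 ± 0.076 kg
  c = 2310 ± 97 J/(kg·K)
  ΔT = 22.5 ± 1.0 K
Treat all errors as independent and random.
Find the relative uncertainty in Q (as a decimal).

0.0856

Each factor contributes (exponent × relative error)² to (δQ/Q)²:
  (1·δm/m)² = (1×0.0598)² = 0.00358;  (1·δc/c)² = (1×0.0420)² = 0.00176;  (1·δΔT/ΔT)² = (1×0.0444)² = 0.00198
δQ/Q = √(0.00732) = 0.0856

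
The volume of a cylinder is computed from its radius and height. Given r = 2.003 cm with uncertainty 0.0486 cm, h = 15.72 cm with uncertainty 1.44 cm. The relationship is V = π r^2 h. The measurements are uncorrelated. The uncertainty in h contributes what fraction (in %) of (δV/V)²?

(δV/V)² = (2·δr/r)² + (1·δh/h)²
  r term: (2×0.0243)² = 0.00235
  h term: (1×0.0916)² = 0.00839
Total = 0.0107. Share from h = 0.00839/0.0107 = 0.781.

78.1%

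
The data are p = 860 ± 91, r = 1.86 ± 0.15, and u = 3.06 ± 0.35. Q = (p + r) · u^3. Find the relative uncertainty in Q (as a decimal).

0.359

Let w = p + r = 862. δw = √(δp² + δr²) = √(8280 + 0.0225) = 91.0, so δw/w = 0.106.
Q is then a monomial in w, u:
δQ/Q = √((δw/w)² + (3·δu/u)²) = √(0.0111 + 0.118) = 0.359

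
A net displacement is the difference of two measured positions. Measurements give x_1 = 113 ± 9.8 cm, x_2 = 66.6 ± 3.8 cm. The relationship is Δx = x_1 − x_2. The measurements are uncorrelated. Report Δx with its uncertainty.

Δx is a linear combination, so absolute uncertainties add in quadrature:
  (δx_1)² = 96.0;  (δx_2)² = 14.4
δΔx = √(110) = 10.5 cm
Δx = 46.4 cm.

46.4 ± 10.5 cm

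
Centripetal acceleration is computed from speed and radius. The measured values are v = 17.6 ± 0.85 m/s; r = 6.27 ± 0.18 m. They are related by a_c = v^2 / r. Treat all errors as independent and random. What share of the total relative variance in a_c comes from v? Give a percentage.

91.9%

(δa_c/a_c)² = (2·δv/v)² + (-1·δr/r)²
  v term: (2×0.0483)² = 0.00933
  r term: (-1×0.0287)² = 0.000824
Total = 0.0102. Share from v = 0.00933/0.0102 = 0.919.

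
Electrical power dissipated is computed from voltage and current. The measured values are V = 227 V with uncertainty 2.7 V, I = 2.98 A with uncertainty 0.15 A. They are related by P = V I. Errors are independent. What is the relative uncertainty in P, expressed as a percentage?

5.17%

Each factor contributes (exponent × relative error)² to (δP/P)²:
  (1·δV/V)² = (1×0.0119)² = 0.000141;  (1·δI/I)² = (1×0.0503)² = 0.00253
δP/P = √(0.00268) = 0.0517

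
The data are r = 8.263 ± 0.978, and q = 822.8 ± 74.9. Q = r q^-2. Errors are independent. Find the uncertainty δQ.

2.65e-06

Each factor contributes (exponent × relative error)² to (δQ/Q)²:
  (1·δr/r)² = (1×0.118)² = 0.0140;  (-2·δq/q)² = (-2×0.0910)² = 0.0331
δQ/Q = √(0.0472) = 0.217
Q = 1.221e-05, so δQ = 0.217 × 1.221e-05 = 2.65e-06.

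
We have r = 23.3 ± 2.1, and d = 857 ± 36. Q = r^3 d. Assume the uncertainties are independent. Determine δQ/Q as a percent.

27.4%

Each factor contributes (exponent × relative error)² to (δQ/Q)²:
  (3·δr/r)² = (3×0.0901)² = 0.0731;  (1·δd/d)² = (1×0.0420)² = 0.00176
δQ/Q = √(0.0749) = 0.274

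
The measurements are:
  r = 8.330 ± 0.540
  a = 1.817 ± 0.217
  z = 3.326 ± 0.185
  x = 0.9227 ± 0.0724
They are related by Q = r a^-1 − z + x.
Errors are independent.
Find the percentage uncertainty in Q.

Let p = r·a^-1 = 4.584. δp/p = √((1·δr/r)² + (-1·δa/a)²) = √(0.00420 + 0.0143) = 0.136, so δp = 0.623.
Q = p − z + x: δQ = √(δp² + δz² + δx²) = √(0.388 + 0.0342 + 0.00524) = 0.654
Q = 2.181, so δQ/Q = 0.654/2.181 = 0.300.

30.0%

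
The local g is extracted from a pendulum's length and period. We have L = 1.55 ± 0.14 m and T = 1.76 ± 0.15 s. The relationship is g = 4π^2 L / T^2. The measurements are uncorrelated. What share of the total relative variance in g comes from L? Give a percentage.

21.9%

(δg/g)² = (1·δL/L)² + (-2·δT/T)²
  L term: (1×0.0903)² = 0.00816
  T term: (-2×0.0852)² = 0.0291
Total = 0.0372. Share from L = 0.00816/0.0372 = 0.219.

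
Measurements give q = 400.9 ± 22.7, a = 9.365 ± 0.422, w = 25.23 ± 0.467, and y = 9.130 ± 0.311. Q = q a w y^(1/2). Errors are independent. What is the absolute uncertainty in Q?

21900

Q is a product of powers, so relative uncertainties combine in quadrature:
  (1·δq/q)² = (1×0.0566)² = 0.00321;  (1·δa/a)² = (1×0.0451)² = 0.00203;  (1·δw/w)² = (1×0.0185)² = 0.000343;  (½·δy/y)² = (0.5×0.0341)² = 0.000290
δQ/Q = √(0.00587) = 0.0766
Q = 286200, so δQ = 0.0766 × 286200 = 21900.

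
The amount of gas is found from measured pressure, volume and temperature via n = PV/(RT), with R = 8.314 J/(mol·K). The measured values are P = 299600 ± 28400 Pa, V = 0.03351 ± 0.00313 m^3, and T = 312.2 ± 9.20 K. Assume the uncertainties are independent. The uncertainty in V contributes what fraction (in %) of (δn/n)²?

47.0%

(δn/n)² = (1·δP/P)² + (1·δV/V)² + (-1·δT/T)²
  P term: (1×0.0948)² = 0.00899
  V term: (1×0.0934)² = 0.00872
  T term: (-1×0.0295)² = 0.000868
Total = 0.0186. Share from V = 0.00872/0.0186 = 0.470.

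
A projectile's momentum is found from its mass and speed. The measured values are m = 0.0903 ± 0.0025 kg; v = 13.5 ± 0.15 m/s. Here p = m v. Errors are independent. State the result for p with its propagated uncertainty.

1.22 ± 0.0364 kg·m/s

p is a product of powers, so relative uncertainties combine in quadrature:
  (1·δm/m)² = (1×0.0277)² = 0.000766;  (1·δv/v)² = (1×0.0111)² = 0.000123
δp/p = √(0.000890) = 0.0298
p = 1.22 kg·m/s, so δp = 0.0298 × 1.22 = 0.0364 kg·m/s.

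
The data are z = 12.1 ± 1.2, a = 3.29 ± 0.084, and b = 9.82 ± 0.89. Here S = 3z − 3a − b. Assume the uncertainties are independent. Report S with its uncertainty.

16.6 ± 3.72

For a sum/difference, combine absolute errors in quadrature:
  (3·δz)² = 13.0;  (3·δa)² = 0.0635;  (δb)² = 0.792
δS = √(13.8) = 3.72
S = 16.6.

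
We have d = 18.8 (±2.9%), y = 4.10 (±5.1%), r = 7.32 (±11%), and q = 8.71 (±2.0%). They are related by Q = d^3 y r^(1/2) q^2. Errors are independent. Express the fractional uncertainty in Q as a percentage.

For a monomial Q ∝ d^3, y, r^(1/2), q^2, fractional errors add in quadrature:
  (3·δd/d)² = (3×0.0290)² = 0.00757;  (1·δy/y)² = (1×0.0510)² = 0.00260;  (½·δr/r)² = (0.5×0.110)² = 0.00302;  (2·δq/q)² = (2×0.0200)² = 0.00160
δQ/Q = √(0.0148) = 0.122

12.2%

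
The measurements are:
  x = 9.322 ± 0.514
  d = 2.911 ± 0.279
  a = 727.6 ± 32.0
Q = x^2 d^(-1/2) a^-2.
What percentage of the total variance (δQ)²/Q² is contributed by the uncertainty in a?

(δQ/Q)² = (2·δx/x)² + (−½·δd/d)² + (-2·δa/a)²
  x term: (2×0.0551)² = 0.0122
  d term: (-0.5×0.0958)² = 0.00230
  a term: (-2×0.0440)² = 0.00774
Total = 0.0222. Share from a = 0.00774/0.0222 = 0.349.

34.9%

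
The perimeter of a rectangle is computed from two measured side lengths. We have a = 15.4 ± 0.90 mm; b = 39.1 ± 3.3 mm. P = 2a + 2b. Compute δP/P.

0.0628

Absolute uncertainties add in quadrature for a linear combination:
  (2·δa)² = 3.24;  (2·δb)² = 43.6
δP = √(46.8) = 6.84 mm
P = 109 mm, so δP/P = 6.84/109 = 0.0628.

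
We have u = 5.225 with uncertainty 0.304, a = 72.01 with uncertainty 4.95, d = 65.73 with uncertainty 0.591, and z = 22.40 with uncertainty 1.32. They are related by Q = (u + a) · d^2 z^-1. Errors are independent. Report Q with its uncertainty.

Let w = u + a = 77.23. δw = √(δu² + δa²) = √(0.0924 + 24.5) = 4.96, so δw/w = 0.0642.
Q is then a monomial in w, d, z:
δQ/Q = √((δw/w)² + (2·δd/d)² + (-1·δz/z)²) = √(0.00412 + 0.000323 + 0.00347) = 0.0890
Q = 14900, so δQ = 0.0890 × 14900 = 1330.

14900 ± 1330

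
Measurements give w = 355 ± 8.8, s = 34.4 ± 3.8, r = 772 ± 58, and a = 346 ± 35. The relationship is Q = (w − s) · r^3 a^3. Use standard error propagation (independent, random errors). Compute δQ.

Let u = w − s = 321. δu = √(δw² + δs²) = √(77.4 + 14.4) = 9.59, so δu/u = 0.0299.
Q is then a monomial in u, r, a:
δQ/Q = √((δu/u)² + (3·δr/r)² + (3·δa/a)²) = √(0.000894 + 0.0508 + 0.0921) = 0.379
Q = 6.11e+18, so δQ = 0.379 × 6.11e+18 = 2.32e+18.

2.32e+18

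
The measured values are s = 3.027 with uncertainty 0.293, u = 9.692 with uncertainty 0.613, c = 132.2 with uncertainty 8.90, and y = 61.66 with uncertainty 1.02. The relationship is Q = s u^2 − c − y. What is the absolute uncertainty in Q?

46.2

Let p = s·u^2 = 284.3. δp/p = √((1·δs/s)² + (2·δu/u)²) = √(0.00937 + 0.0160) = 0.159, so δp = 45.3.
Q = p − c − y: δQ = √(δp² + δc² + δy²) = √(2050 + 79.2 + 1.04) = 46.2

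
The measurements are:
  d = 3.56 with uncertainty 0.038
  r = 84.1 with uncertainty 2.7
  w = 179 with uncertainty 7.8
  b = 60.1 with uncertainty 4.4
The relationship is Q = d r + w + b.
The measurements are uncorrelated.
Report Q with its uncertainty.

538 ± 13.5

Let p = d·r = 299. δp/p = √((1·δd/d)² + (1·δr/r)²) = √(0.000114 + 0.00103) = 0.0338, so δp = 10.1.
Q = p + w + b: δQ = √(δp² + δw² + δb²) = √(103 + 60.8 + 19.4) = 13.5
Q = 538.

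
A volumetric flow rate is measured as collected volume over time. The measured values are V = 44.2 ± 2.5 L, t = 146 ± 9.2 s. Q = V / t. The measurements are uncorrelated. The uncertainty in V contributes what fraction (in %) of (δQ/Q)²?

(δQ/Q)² = (1·δV/V)² + (-1·δt/t)²
  V term: (1×0.0566)² = 0.00320
  t term: (-1×0.0630)² = 0.00397
Total = 0.00717. Share from V = 0.00320/0.00717 = 0.446.

44.6%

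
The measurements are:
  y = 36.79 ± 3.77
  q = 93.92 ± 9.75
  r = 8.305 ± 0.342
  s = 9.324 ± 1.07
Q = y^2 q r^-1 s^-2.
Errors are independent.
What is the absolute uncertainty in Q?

Relative error in a monomial: (δQ/Q)² = Σ (nᵢ · δxᵢ/xᵢ)².
  (2·δy/y)² = (2×0.102)² = 0.0420;  (1·δq/q)² = (1×0.104)² = 0.0108;  (-1·δr/r)² = (-1×0.0412)² = 0.00170;  (-2·δs/s)² = (-2×0.115)² = 0.0527
δQ/Q = √(0.107) = 0.327
Q = 176.1, so δQ = 0.327 × 176.1 = 57.6.

57.6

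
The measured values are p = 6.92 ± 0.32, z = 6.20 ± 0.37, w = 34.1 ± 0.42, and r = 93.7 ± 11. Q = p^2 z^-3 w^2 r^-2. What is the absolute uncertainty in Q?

Q is a product of powers, so relative uncertainties combine in quadrature:
  (2·δp/p)² = (2×0.0462)² = 0.00855;  (-3·δz/z)² = (-3×0.0597)² = 0.0321;  (2·δw/w)² = (2×0.0123)² = 0.000607;  (-2·δr/r)² = (-2×0.117)² = 0.0551
δQ/Q = √(0.0963) = 0.310
Q = 0.0266, so δQ = 0.310 × 0.0266 = 0.00826.

0.00826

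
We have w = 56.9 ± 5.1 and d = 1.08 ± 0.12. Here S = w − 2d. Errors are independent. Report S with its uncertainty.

Each term contributes (cᵢ δxᵢ)² to (δS)²:
  (δw)² = 26.0;  (2·δd)² = 0.0576
δS = √(26.1) = 5.11
S = 54.7.

54.7 ± 5.11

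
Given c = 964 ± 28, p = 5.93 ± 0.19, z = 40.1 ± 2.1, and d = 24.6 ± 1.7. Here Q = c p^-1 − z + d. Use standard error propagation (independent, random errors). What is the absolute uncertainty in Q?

Let w = c·p^-1 = 163. δw/w = √((1·δc/c)² + (-1·δp/p)²) = √(0.000844 + 0.00103) = 0.0432, so δw = 7.03.
Q = w − z + d: δQ = √(δw² + δz² + δd²) = √(49.4 + 4.41 + 2.89) = 7.53

7.53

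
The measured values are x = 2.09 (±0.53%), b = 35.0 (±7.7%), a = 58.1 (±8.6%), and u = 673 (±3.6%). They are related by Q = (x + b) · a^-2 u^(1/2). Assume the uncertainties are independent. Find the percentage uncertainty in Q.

Let w = x + b = 37.1. δw = √(δx² + δb²) = √(0.000123 + 7.26) = 2.70, so δw/w = 0.0727.
Q is then a monomial in w, a, u:
δQ/Q = √((δw/w)² + (-2·δa/a)² + (½·δu/u)²) = √(0.00528 + 0.0296 + 0.000324) = 0.188

18.8%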